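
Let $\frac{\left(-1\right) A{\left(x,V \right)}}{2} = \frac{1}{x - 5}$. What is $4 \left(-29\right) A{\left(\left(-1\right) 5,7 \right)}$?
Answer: $- \frac{116}{5} \approx -23.2$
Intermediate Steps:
$A{\left(x,V \right)} = - \frac{2}{-5 + x}$ ($A{\left(x,V \right)} = - \frac{2}{x - 5} = - \frac{2}{-5 + x}$)
$4 \left(-29\right) A{\left(\left(-1\right) 5,7 \right)} = 4 \left(-29\right) \left(- \frac{2}{-5 - 5}\right) = - 116 \left(- \frac{2}{-5 - 5}\right) = - 116 \left(- \frac{2}{-10}\right) = - 116 \left(\left(-2\right) \left(- \frac{1}{10}\right)\right) = \left(-116\right) \frac{1}{5} = - \frac{116}{5}$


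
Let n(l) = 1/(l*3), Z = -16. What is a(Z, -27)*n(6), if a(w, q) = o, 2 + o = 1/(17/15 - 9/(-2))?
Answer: -154/1521 ≈ -0.10125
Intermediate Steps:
n(l) = 1/(3*l)
o = -308/169 (o = -2 + 1/(17/15 - 9/(-2)) = -2 + 1/(17*(1/15) - 9*(-½)) = -2 + 1/(17/15 + 9/2) = -2 + 1/(169/30) = -2 + 30/169 = -308/169 ≈ -1.8225)
a(w, q) = -308/169
a(Z, -27)*n(6) = -308/(507*6) = -308/169*1/18 = -154/1521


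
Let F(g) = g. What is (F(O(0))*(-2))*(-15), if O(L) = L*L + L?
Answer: 0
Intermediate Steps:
O(L) = L + L**2 (O(L) = L**2 + L = L + L**2)
(F(O(0))*(-2))*(-15) = ((0*(1 + 0))*(-2))*(-15) = ((0*1)*(-2))*(-15) = (0*(-2))*(-15) = 0*(-15) = 0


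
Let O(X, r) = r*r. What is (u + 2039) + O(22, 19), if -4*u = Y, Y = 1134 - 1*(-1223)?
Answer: 7243/4 ≈ 1810.8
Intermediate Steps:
Y = 2357 (Y = 1134 + 1223 = 2357)
u = -2357/4 (u = -1/4*2357 = -2357/4 ≈ -589.25)
O(X, r) = r**2
(u + 2039) + O(22, 19) = (-2357/4 + 2039) + 19**2 = 5799/4 + 361 = 7243/4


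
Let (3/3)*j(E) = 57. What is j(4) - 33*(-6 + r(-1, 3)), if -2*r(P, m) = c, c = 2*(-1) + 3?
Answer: 543/2 ≈ 271.50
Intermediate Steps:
c = 1 (c = -2 + 3 = 1)
j(E) = 57
r(P, m) = -½ (r(P, m) = -½*1 = -½)
j(4) - 33*(-6 + r(-1, 3)) = 57 - 33*(-6 - ½) = 57 - 33*(-13/2) = 57 + 429/2 = 543/2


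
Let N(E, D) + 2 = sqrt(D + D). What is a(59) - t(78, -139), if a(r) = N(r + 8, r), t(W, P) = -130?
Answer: 128 + sqrt(118) ≈ 138.86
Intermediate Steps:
N(E, D) = -2 + sqrt(2)*sqrt(D) (N(E, D) = -2 + sqrt(D + D) = -2 + sqrt(2*D) = -2 + sqrt(2)*sqrt(D))
a(r) = -2 + sqrt(2)*sqrt(r)
a(59) - t(78, -139) = (-2 + sqrt(2)*sqrt(59)) - 1*(-130) = (-2 + sqrt(118)) + 130 = 128 + sqrt(118)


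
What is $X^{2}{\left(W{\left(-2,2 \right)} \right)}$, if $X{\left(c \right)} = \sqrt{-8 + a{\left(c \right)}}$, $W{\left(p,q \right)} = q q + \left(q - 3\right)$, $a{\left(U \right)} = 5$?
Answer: $-3$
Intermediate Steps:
$W{\left(p,q \right)} = -3 + q + q^{2}$ ($W{\left(p,q \right)} = q^{2} + \left(-3 + q\right) = -3 + q + q^{2}$)
$X{\left(c \right)} = i \sqrt{3}$ ($X{\left(c \right)} = \sqrt{-8 + 5} = \sqrt{-3} = i \sqrt{3}$)
$X^{2}{\left(W{\left(-2,2 \right)} \right)} = \left(i \sqrt{3}\right)^{2} = -3$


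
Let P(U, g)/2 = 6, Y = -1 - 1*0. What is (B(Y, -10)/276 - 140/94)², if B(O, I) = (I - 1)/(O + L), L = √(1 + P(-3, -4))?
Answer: 26996625103/12115640448 + 2555927*√13/257779584 ≈ 2.2640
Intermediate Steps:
Y = -1 (Y = -1 + 0 = -1)
P(U, g) = 12 (P(U, g) = 2*6 = 12)
L = √13 (L = √(1 + 12) = √13 ≈ 3.6056)
B(O, I) = (-1 + I)/(O + √13) (B(O, I) = (I - 1)/(O + √13) = (-1 + I)/(O + √13))
(B(Y, -10)/276 - 140/94)² = (((-1 - 10)/(-1 + √13))/276 - 140/94)² = ((-11/(-1 + √13))*(1/276) - 140*1/94)² = (-11/(-1 + √13)*(1/276) - 70/47)² = (-11/(276*(-1 + √13)) - 70/47)² = (-70/47 - 11/(276*(-1 + √13)))²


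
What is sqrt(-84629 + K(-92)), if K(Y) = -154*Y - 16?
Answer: I*sqrt(70477) ≈ 265.48*I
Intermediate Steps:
K(Y) = -16 - 154*Y
sqrt(-84629 + K(-92)) = sqrt(-84629 + (-16 - 154*(-92))) = sqrt(-84629 + (-16 + 14168)) = sqrt(-84629 + 14152) = sqrt(-70477) = I*sqrt(70477)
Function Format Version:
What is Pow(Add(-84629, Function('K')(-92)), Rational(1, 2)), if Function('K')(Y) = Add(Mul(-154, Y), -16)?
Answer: Mul(I, Pow(70477, Rational(1, 2))) ≈ Mul(265.48, I)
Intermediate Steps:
Function('K')(Y) = Add(-16, Mul(-154, Y))
Pow(Add(-84629, Function('K')(-92)), Rational(1, 2)) = Pow(Add(-84629, Add(-16, Mul(-154, -92))), Rational(1, 2)) = Pow(Add(-84629, Add(-16, 14168)), Rational(1, 2)) = Pow(Add(-84629, 14152), Rational(1, 2)) = Pow(-70477, Rational(1, 2)) = Mul(I, Pow(70477, Rational(1, 2)))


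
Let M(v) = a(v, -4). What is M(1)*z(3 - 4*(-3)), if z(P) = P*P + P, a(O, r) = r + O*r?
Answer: -1920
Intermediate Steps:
M(v) = -4 - 4*v (M(v) = -4*(1 + v) = -4 - 4*v)
z(P) = P + P² (z(P) = P² + P = P + P²)
M(1)*z(3 - 4*(-3)) = (-4 - 4*1)*((3 - 4*(-3))*(1 + (3 - 4*(-3)))) = (-4 - 4)*((3 + 12)*(1 + (3 + 12))) = -120*(1 + 15) = -120*16 = -8*240 = -1920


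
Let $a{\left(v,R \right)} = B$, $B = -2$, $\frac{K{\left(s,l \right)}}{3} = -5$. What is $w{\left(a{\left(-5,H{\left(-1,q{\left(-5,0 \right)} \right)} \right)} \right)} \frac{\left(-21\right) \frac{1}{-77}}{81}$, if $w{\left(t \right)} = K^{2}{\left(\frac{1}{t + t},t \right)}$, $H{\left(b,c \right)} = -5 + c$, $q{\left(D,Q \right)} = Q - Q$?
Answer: $\frac{25}{33} \approx 0.75758$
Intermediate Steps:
$q{\left(D,Q \right)} = 0$
$K{\left(s,l \right)} = -15$ ($K{\left(s,l \right)} = 3 \left(-5\right) = -15$)
$a{\left(v,R \right)} = -2$
$w{\left(t \right)} = 225$ ($w{\left(t \right)} = \left(-15\right)^{2} = 225$)
$w{\left(a{\left(-5,H{\left(-1,q{\left(-5,0 \right)} \right)} \right)} \right)} \frac{\left(-21\right) \frac{1}{-77}}{81} = 225 \frac{\left(-21\right) \frac{1}{-77}}{81} = 225 \left(-21\right) \left(- \frac{1}{77}\right) \frac{1}{81} = 225 \cdot \frac{3}{11} \cdot \frac{1}{81} = 225 \cdot \frac{1}{297} = \frac{25}{33}$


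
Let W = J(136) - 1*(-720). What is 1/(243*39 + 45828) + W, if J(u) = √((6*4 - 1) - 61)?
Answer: 39819601/55305 + I*√38 ≈ 720.0 + 6.1644*I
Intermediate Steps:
J(u) = I*√38 (J(u) = √((24 - 1) - 61) = √(23 - 61) = √(-38) = I*√38)
W = 720 + I*√38 (W = I*√38 - 1*(-720) = I*√38 + 720 = 720 + I*√38 ≈ 720.0 + 6.1644*I)
1/(243*39 + 45828) + W = 1/(243*39 + 45828) + (720 + I*√38) = 1/(9477 + 45828) + (720 + I*√38) = 1/55305 + (720 + I*√38) = 39819601/55305 + I*√38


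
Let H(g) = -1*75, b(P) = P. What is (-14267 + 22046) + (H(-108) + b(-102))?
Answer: 7602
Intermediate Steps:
H(g) = -75
(-14267 + 22046) + (H(-108) + b(-102)) = (-14267 + 22046) + (-75 - 102) = 7779 - 177 = 7602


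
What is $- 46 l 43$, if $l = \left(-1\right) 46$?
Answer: $90988$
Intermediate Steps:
$l = -46$
$- 46 l 43 = \left(-46\right) \left(-46\right) 43 = 2116 \cdot 43 = 90988$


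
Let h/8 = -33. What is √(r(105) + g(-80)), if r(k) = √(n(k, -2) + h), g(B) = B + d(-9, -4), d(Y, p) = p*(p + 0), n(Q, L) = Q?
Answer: √(-64 + I*√159) ≈ 0.78433 + 8.0384*I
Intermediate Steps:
h = -264 (h = 8*(-33) = -264)
d(Y, p) = p² (d(Y, p) = p*p = p²)
g(B) = 16 + B (g(B) = B + (-4)² = B + 16 = 16 + B)
r(k) = √(-264 + k) (r(k) = √(k - 264) = √(-264 + k))
√(r(105) + g(-80)) = √(√(-264 + 105) + (16 - 80)) = √(√(-159) - 64) = √(I*√159 - 64) = √(-64 + I*√159)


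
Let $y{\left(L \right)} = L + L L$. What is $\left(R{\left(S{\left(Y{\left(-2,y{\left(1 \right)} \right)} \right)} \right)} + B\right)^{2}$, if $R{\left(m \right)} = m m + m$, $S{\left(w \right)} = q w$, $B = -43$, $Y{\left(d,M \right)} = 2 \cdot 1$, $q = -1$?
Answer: $1681$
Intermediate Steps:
$y{\left(L \right)} = L + L^{2}$
$Y{\left(d,M \right)} = 2$
$S{\left(w \right)} = - w$
$R{\left(m \right)} = m + m^{2}$ ($R{\left(m \right)} = m^{2} + m = m + m^{2}$)
$\left(R{\left(S{\left(Y{\left(-2,y{\left(1 \right)} \right)} \right)} \right)} + B\right)^{2} = \left(\left(-1\right) 2 \left(1 - 2\right) - 43\right)^{2} = \left(- 2 \left(1 - 2\right) - 43\right)^{2} = \left(\left(-2\right) \left(-1\right) - 43\right)^{2} = \left(2 - 43\right)^{2} = \left(-41\right)^{2} = 1681$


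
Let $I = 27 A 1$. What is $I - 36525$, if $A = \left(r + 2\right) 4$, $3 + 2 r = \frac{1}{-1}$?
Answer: $-36525$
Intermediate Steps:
$r = -2$ ($r = - \frac{3}{2} + \frac{1}{2 \left(-1\right)} = - \frac{3}{2} + \frac{1}{2} \left(-1\right) = - \frac{3}{2} - \frac{1}{2} = -2$)
$A = 0$ ($A = \left(-2 + 2\right) 4 = 0 \cdot 4 = 0$)
$I = 0$ ($I = 27 \cdot 0 \cdot 1 = 0 \cdot 1 = 0$)
$I - 36525 = 0 - 36525 = -36525$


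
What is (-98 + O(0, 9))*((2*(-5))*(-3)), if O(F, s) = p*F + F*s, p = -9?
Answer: -2940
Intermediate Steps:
O(F, s) = -9*F + F*s
(-98 + O(0, 9))*((2*(-5))*(-3)) = (-98 + 0*(-9 + 9))*((2*(-5))*(-3)) = (-98 + 0*0)*(-10*(-3)) = (-98 + 0)*30 = -98*30 = -2940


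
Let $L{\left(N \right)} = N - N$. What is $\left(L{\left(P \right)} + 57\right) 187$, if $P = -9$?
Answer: $10659$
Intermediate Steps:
$L{\left(N \right)} = 0$
$\left(L{\left(P \right)} + 57\right) 187 = \left(0 + 57\right) 187 = 57 \cdot 187 = 10659$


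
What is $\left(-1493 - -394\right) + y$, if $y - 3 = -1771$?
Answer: $-2867$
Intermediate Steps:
$y = -1768$ ($y = 3 - 1771 = -1768$)
$\left(-1493 - -394\right) + y = \left(-1493 - -394\right) - 1768 = \left(-1493 + 394\right) - 1768 = -1099 - 1768 = -2867$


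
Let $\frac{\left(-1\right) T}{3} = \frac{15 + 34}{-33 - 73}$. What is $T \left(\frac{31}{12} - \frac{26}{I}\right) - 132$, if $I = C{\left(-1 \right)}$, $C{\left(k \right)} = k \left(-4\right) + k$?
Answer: $- \frac{59545}{424} \approx -140.44$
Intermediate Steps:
$C{\left(k \right)} = - 3 k$ ($C{\left(k \right)} = - 4 k + k = - 3 k$)
$T = \frac{147}{106}$ ($T = - 3 \frac{15 + 34}{-33 - 73} = - 3 \frac{49}{-106} = - 3 \cdot 49 \left(- \frac{1}{106}\right) = \left(-3\right) \left(- \frac{49}{106}\right) = \frac{147}{106} \approx 1.3868$)
$I = 3$ ($I = \left(-3\right) \left(-1\right) = 3$)
$T \left(\frac{31}{12} - \frac{26}{I}\right) - 132 = \frac{147 \left(\frac{31}{12} - \frac{26}{3}\right)}{106} - 132 = \frac{147}{106} \left(- \frac{73}{12}\right) - 132 = - \frac{3577}{424} - 132 = - \frac{59545}{424}$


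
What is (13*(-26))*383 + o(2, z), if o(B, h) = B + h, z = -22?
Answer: -129474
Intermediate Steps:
(13*(-26))*383 + o(2, z) = (13*(-26))*383 + (2 - 22) = -338*383 - 20 = -129454 - 20 = -129474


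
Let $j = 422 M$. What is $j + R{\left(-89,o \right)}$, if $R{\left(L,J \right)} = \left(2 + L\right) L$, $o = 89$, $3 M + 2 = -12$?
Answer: $\frac{17321}{3} \approx 5773.7$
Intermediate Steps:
$M = - \frac{14}{3}$ ($M = - \frac{2}{3} + \frac{1}{3} \left(-12\right) = - \frac{2}{3} - 4 = - \frac{14}{3} \approx -4.6667$)
$R{\left(L,J \right)} = L \left(2 + L\right)$
$j = - \frac{5908}{3}$ ($j = 422 \left(- \frac{14}{3}\right) = - \frac{5908}{3} \approx -1969.3$)
$j + R{\left(-89,o \right)} = - \frac{5908}{3} - 89 \left(2 - 89\right) = - \frac{5908}{3} - -7743 = - \frac{5908}{3} + 7743 = \frac{17321}{3}$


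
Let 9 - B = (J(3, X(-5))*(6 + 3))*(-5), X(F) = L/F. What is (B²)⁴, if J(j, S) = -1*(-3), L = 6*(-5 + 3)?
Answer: 184884258895036416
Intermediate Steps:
L = -12 (L = 6*(-2) = -12)
X(F) = -12/F
J(j, S) = 3
B = 144 (B = 9 - 3*(6 + 3)*(-5) = 9 - 3*9*(-5) = 9 - 27*(-5) = 9 - 1*(-135) = 9 + 135 = 144)
(B²)⁴ = (144²)⁴ = 20736⁴ = 184884258895036416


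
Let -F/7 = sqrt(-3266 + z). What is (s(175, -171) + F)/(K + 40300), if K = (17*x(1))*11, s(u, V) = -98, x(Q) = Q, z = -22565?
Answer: -98/40487 - 7*I*sqrt(25831)/40487 ≈ -0.0024205 - 0.027788*I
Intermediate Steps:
F = -7*I*sqrt(25831) (F = -7*sqrt(-3266 - 22565) = -7*I*sqrt(25831) ≈ -1125.0*I)
K = 187 (K = (17*1)*11 = 17*11 = 187)
(s(175, -171) + F)/(K + 40300) = (-98 - 7*I*sqrt(25831))/(187 + 40300) = (-98 - 7*I*sqrt(25831))/40487 = (-98 - 7*I*sqrt(25831))*(1/40487) = -98/40487 - 7*I*sqrt(25831)/40487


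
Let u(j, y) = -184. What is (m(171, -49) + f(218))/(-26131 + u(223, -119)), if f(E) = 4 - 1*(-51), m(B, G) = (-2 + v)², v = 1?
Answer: -56/26315 ≈ -0.0021281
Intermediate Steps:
m(B, G) = 1 (m(B, G) = (-2 + 1)² = (-1)² = 1)
f(E) = 55 (f(E) = 4 + 51 = 55)
(m(171, -49) + f(218))/(-26131 + u(223, -119)) = (1 + 55)/(-26131 - 184) = 56/(-26315) = 56*(-1/26315) = -56/26315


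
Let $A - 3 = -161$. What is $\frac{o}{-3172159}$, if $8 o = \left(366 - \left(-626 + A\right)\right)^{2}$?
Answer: $- \frac{330625}{6344318} \approx -0.052114$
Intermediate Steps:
$A = -158$ ($A = 3 - 161 = -158$)
$o = \frac{330625}{2}$ ($o = \frac{\left(366 + \left(626 - -158\right)\right)^{2}}{8} = \frac{\left(366 + \left(626 + 158\right)\right)^{2}}{8} = \frac{\left(366 + 784\right)^{2}}{8} = \frac{1150^{2}}{8} = \frac{1}{8} \cdot 1322500 = \frac{330625}{2} \approx 1.6531 \cdot 10^{5}$)
$\frac{o}{-3172159} = \frac{330625}{2 \left(-3172159\right)} = \frac{330625}{2} \left(- \frac{1}{3172159}\right) = - \frac{330625}{6344318}$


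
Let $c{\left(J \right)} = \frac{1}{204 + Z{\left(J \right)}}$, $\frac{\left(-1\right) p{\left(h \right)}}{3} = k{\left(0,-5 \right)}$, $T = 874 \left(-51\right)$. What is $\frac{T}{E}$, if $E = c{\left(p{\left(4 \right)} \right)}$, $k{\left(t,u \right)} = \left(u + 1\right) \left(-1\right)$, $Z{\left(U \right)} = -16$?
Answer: $-8379912$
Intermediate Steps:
$T = -44574$
$k{\left(t,u \right)} = -1 - u$ ($k{\left(t,u \right)} = \left(1 + u\right) \left(-1\right) = -1 - u$)
$p{\left(h \right)} = -12$ ($p{\left(h \right)} = - 3 \left(-1 - -5\right) = - 3 \left(-1 + 5\right) = \left(-3\right) 4 = -12$)
$c{\left(J \right)} = \frac{1}{188}$ ($c{\left(J \right)} = \frac{1}{204 - 16} = \frac{1}{188}$)
$E = \frac{1}{188} \approx 0.0053191$
$\frac{T}{E} = - 44574 \frac{1}{\frac{1}{188}} = \left(-44574\right) 188 = -8379912$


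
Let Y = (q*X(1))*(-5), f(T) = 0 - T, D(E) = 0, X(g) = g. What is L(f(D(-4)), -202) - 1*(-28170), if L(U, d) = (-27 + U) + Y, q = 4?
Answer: 28123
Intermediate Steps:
f(T) = -T
Y = -20 (Y = (4*1)*(-5) = 4*(-5) = -20)
L(U, d) = -47 + U (L(U, d) = (-27 + U) - 20 = -47 + U)
L(f(D(-4)), -202) - 1*(-28170) = (-47 - 1*0) - 1*(-28170) = (-47 + 0) + 28170 = -47 + 28170 = 28123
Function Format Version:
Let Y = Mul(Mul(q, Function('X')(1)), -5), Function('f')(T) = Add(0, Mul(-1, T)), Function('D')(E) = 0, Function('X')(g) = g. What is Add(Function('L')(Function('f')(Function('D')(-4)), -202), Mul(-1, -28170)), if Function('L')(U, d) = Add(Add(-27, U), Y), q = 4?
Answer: 28123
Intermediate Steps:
Function('f')(T) = Mul(-1, T)
Y = -20 (Y = Mul(Mul(4, 1), -5) = Mul(4, -5) = -20)
Function('L')(U, d) = Add(-47, U) (Function('L')(U, d) = Add(Add(-27, U), -20) = Add(-47, U))
Add(Function('L')(Function('f')(Function('D')(-4)), -202), Mul(-1, -28170)) = Add(Add(-47, Mul(-1, 0)), Mul(-1, -28170)) = Add(Add(-47, 0), 28170) = Add(-47, 28170) = 28123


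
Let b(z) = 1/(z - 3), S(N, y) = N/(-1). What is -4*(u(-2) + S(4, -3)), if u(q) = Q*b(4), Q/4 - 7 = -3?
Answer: -48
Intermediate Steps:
S(N, y) = -N (S(N, y) = N*(-1) = -N)
b(z) = 1/(-3 + z)
Q = 16 (Q = 28 + 4*(-3) = 28 - 12 = 16)
u(q) = 16 (u(q) = 16/(-3 + 4) = 16/1 = 16*1 = 16)
-4*(u(-2) + S(4, -3)) = -4*(16 - 1*4) = -4*(16 - 4) = -4*12 = -48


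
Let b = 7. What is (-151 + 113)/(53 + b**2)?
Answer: -19/51 ≈ -0.37255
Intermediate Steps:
(-151 + 113)/(53 + b**2) = (-151 + 113)/(53 + 7**2) = -38/(53 + 49) = -38/102 = -38*1/102 = -19/51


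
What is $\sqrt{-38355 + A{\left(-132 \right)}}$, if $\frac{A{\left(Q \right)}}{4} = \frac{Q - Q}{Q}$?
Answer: $i \sqrt{38355} \approx 195.84 i$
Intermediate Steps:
$A{\left(Q \right)} = 0$ ($A{\left(Q \right)} = 4 \frac{Q - Q}{Q} = 4 \frac{0}{Q} = 4 \cdot 0 = 0$)
$\sqrt{-38355 + A{\left(-132 \right)}} = \sqrt{-38355 + 0} = \sqrt{-38355} = i \sqrt{38355}$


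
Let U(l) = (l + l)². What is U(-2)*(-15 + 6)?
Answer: -144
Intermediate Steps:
U(l) = 4*l² (U(l) = (2*l)² = 4*l²)
U(-2)*(-15 + 6) = (4*(-2)²)*(-15 + 6) = (4*4)*(-9) = 16*(-9) = -144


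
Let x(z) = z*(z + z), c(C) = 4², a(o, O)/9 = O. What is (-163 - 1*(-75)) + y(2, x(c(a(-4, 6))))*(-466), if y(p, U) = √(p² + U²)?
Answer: -88 - 932*√65537 ≈ -2.3868e+5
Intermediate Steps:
a(o, O) = 9*O
c(C) = 16
x(z) = 2*z² (x(z) = z*(2*z) = 2*z²)
y(p, U) = √(U² + p²)
(-163 - 1*(-75)) + y(2, x(c(a(-4, 6))))*(-466) = (-163 - 1*(-75)) + √((2*16²)² + 2²)*(-466) = (-163 + 75) + √((2*256)² + 4)*(-466) = -88 + √(512² + 4)*(-466) = -88 + √(262144 + 4)*(-466) = -88 + √262148*(-466) = -88 + (2*√65537)*(-466) = -88 - 932*√65537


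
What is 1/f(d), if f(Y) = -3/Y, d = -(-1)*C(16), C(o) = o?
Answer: -16/3 ≈ -5.3333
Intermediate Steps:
d = 16 (d = -(-1)*16 = -1*(-16) = 16)
1/f(d) = 1/(-3/16) = -16/3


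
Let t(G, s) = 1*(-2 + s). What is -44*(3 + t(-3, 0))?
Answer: -44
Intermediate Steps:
t(G, s) = -2 + s
-44*(3 + t(-3, 0)) = -44*(3 + (-2 + 0)) = -44*(3 - 2) = -44*1 = -44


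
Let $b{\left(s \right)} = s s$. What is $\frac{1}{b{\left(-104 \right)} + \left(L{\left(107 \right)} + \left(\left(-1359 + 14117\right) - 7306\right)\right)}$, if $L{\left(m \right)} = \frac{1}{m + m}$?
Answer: $\frac{214}{3481353} \approx 6.147 \cdot 10^{-5}$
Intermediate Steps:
$b{\left(s \right)} = s^{2}$
$L{\left(m \right)} = \frac{1}{2 m}$
$\frac{1}{b{\left(-104 \right)} + \left(L{\left(107 \right)} + \left(\left(-1359 + 14117\right) - 7306\right)\right)} = \frac{1}{\left(-104\right)^{2} + \left(\frac{1}{2 \cdot 107} + \left(\left(-1359 + 14117\right) - 7306\right)\right)} = \frac{1}{10816 + \left(\frac{1}{2} \cdot \frac{1}{107} + \left(12758 - 7306\right)\right)} = \frac{1}{10816 + \left(\frac{1}{214} + 5452\right)} = \frac{1}{10816 + \frac{1166729}{214}} = \frac{1}{\frac{3481353}{214}} = \frac{214}{3481353}$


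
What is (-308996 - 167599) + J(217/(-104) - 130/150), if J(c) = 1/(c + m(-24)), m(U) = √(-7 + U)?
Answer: -46070562810075/96666049 - 2433600*I*√31/96666049 ≈ -4.766e+5 - 0.14017*I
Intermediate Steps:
J(c) = 1/(c + I*√31) (J(c) = 1/(c + √(-7 - 24)) = 1/(c + √(-31)) = 1/(c + I*√31))
(-308996 - 167599) + J(217/(-104) - 130/150) = (-308996 - 167599) + 1/((217/(-104) - 130/150) + I*√31) = -476595 + 1/((217*(-1/104) - 130*1/150) + I*√31) = -476595 + 1/((-217/104 - 13/15) + I*√31) = -476595 + 1/(-4607/1560 + I*√31)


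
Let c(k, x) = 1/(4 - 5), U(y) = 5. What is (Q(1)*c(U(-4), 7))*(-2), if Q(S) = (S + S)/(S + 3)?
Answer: 1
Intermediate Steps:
c(k, x) = -1 (c(k, x) = 1/(-1) = -1)
Q(S) = 2*S/(3 + S) (Q(S) = (2*S)/(3 + S) = 2*S/(3 + S))
(Q(1)*c(U(-4), 7))*(-2) = ((2*1/(3 + 1))*(-1))*(-2) = ((2*1/4)*(-1))*(-2) = ((2*1*(1/4))*(-1))*(-2) = ((1/2)*(-1))*(-2) = -1/2*(-2) = 1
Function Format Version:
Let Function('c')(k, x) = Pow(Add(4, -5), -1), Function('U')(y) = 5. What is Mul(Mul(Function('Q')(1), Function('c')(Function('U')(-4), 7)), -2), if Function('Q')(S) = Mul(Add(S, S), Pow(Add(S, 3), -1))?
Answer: 1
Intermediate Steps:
Function('c')(k, x) = -1 (Function('c')(k, x) = Pow(-1, -1) = -1)
Function('Q')(S) = Mul(2, S, Pow(Add(3, S), -1)) (Function('Q')(S) = Mul(Mul(2, S), Pow(Add(3, S), -1)) = Mul(2, S, Pow(Add(3, S), -1)))
Mul(Mul(Function('Q')(1), Function('c')(Function('U')(-4), 7)), -2) = Mul(Mul(Mul(2, 1, Pow(Add(3, 1), -1)), -1), -2) = Mul(Mul(Mul(2, 1, Pow(4, -1)), -1), -2) = Mul(Mul(Mul(2, 1, Rational(1, 4)), -1), -2) = Mul(Mul(Rational(1, 2), -1), -2) = Mul(Rational(-1, 2), -2) = 1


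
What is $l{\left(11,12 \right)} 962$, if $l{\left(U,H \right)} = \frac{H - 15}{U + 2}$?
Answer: $-222$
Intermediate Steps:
$l{\left(U,H \right)} = \frac{-15 + H}{2 + U}$
$l{\left(11,12 \right)} 962 = \frac{-15 + 12}{2 + 11} \cdot 962 = \frac{1}{13} \left(-3\right) 962 = \left(- \frac{3}{13}\right) 962 = -222$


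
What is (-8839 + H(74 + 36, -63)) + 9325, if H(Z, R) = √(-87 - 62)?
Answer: 486 + I*√149 ≈ 486.0 + 12.207*I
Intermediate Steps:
H(Z, R) = I*√149 (H(Z, R) = √(-149) = I*√149)
(-8839 + H(74 + 36, -63)) + 9325 = (-8839 + I*√149) + 9325 = 486 + I*√149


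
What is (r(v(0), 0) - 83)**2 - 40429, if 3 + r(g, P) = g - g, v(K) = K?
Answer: -33033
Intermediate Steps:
r(g, P) = -3 (r(g, P) = -3 + (g - g) = -3 + 0 = -3)
(r(v(0), 0) - 83)**2 - 40429 = (-3 - 83)**2 - 40429 = (-86)**2 - 40429 = 7396 - 40429 = -33033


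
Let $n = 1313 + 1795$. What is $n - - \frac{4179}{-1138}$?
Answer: $\frac{3532725}{1138} \approx 3104.3$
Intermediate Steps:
$n = 3108$
$n - - \frac{4179}{-1138} = 3108 - - \frac{4179}{-1138} = 3108 - \left(-4179\right) \left(- \frac{1}{1138}\right) = 3108 - \frac{4179}{1138} = \frac{3532725}{1138}$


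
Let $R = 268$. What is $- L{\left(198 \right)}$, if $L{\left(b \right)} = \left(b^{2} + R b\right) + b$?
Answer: $-92466$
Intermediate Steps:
$L{\left(b \right)} = b^{2} + 269 b$ ($L{\left(b \right)} = \left(b^{2} + 268 b\right) + b = b^{2} + 269 b$)
$- L{\left(198 \right)} = - 198 \left(269 + 198\right) = - 198 \cdot 467 = \left(-1\right) 92466 = -92466$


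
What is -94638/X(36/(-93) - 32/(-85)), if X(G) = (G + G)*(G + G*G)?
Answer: -288573310682375/681296 ≈ -4.2357e+8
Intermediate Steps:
X(G) = 2*G*(G + G²) (X(G) = (2*G)*(G + G²) = 2*G*(G + G²))
-94638/X(36/(-93) - 32/(-85)) = -94638*1/(2*(1 + (36/(-93) - 32/(-85)))*(36/(-93) - 32/(-85))²) = -94638*1/(2*(1 + (36*(-1/93) - 32*(-1/85)))*(36*(-1/93) - 32*(-1/85))²) = -94638*1/(2*(1 + (-12/31 + 32/85))*(-12/31 + 32/85)²) = -94638*6943225/(1568*(1 - 28/2635)) = -94638/(2*(784/6943225)*(2607/2635)) = -94638/4087776/18295397875 = -94638*18295397875/4087776 = -288573310682375/681296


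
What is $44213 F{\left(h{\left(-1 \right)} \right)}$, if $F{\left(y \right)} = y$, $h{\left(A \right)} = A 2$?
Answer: $-88426$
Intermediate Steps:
$h{\left(A \right)} = 2 A$
$44213 F{\left(h{\left(-1 \right)} \right)} = 44213 \cdot 2 \left(-1\right) = 44213 \left(-2\right) = -88426$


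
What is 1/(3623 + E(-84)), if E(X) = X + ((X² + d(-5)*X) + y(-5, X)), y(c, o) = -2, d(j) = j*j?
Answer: 1/8493 ≈ 0.00011774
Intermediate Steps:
d(j) = j²
E(X) = -2 + X² + 26*X (E(X) = X + ((X² + (-5)²*X) - 2) = X + ((X² + 25*X) - 2) = X + (-2 + X² + 25*X) = -2 + X² + 26*X)
1/(3623 + E(-84)) = 1/(3623 + (-2 + (-84)² + 26*(-84))) = 1/(3623 + (-2 + 7056 - 2184)) = 1/(3623 + 4870) = 1/8493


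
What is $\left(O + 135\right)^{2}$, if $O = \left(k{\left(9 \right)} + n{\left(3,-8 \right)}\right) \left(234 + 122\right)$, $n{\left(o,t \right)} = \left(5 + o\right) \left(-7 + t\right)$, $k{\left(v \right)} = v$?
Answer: $1550863161$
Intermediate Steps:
$n{\left(o,t \right)} = \left(-7 + t\right) \left(5 + o\right)$
$O = -39516$ ($O = \left(9 + \left(-35 - 21 + 5 \left(-8\right) + 3 \left(-8\right)\right)\right) \left(234 + 122\right) = \left(9 - 120\right) 356 = \left(-111\right) 356 = -39516$)
$\left(O + 135\right)^{2} = \left(-39516 + 135\right)^{2} = \left(-39381\right)^{2} = 1550863161$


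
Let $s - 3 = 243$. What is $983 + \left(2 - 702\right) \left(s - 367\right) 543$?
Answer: $45993083$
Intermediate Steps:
$s = 246$ ($s = 3 + 243 = 246$)
$983 + \left(2 - 702\right) \left(s - 367\right) 543 = 983 + \left(2 - 702\right) \left(246 - 367\right) 543 = 983 + \left(-700\right) \left(-121\right) 543 = 983 + 84700 \cdot 543 = 983 + 45992100 = 45993083$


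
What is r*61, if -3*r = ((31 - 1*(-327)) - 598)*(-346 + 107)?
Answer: -1166320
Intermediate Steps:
r = -19120 (r = -((31 - 1*(-327)) - 598)*(-346 + 107)/3 = -((31 + 327) - 598)*(-239)/3 = -(358 - 598)*(-239)/3 = -(-80)*(-239) = -⅓*57360 = -19120)
r*61 = -19120*61 = -1166320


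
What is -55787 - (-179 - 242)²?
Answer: -233028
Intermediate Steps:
-55787 - (-179 - 242)² = -55787 - 1*(-421)² = -55787 - 1*177241 = -55787 - 177241 = -233028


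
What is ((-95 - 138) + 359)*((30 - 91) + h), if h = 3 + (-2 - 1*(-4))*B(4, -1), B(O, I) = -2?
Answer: -7812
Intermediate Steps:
h = -1 (h = 3 + (-2 - 1*(-4))*(-2) = 3 + (-2 + 4)*(-2) = 3 + 2*(-2) = 3 - 4 = -1)
((-95 - 138) + 359)*((30 - 91) + h) = ((-95 - 138) + 359)*((30 - 91) - 1) = (-233 + 359)*(-61 - 1) = 126*(-62) = -7812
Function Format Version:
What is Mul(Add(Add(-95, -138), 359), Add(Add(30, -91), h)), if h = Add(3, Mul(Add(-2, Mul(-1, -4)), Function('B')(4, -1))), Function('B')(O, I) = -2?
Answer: -7812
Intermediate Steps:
h = -1 (h = Add(3, Mul(Add(-2, Mul(-1, -4)), -2)) = Add(3, Mul(Add(-2, 4), -2)) = Add(3, Mul(2, -2)) = Add(3, -4) = -1)
Mul(Add(Add(-95, -138), 359), Add(Add(30, -91), h)) = Mul(Add(Add(-95, -138), 359), Add(Add(30, -91), -1)) = Mul(Add(-233, 359), Add(-61, -1)) = Mul(126, -62) = -7812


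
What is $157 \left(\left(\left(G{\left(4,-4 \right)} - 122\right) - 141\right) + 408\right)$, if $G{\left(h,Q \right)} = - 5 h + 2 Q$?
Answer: $18369$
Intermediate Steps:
$157 \left(\left(\left(G{\left(4,-4 \right)} - 122\right) - 141\right) + 408\right) = 157 \left(\left(\left(\left(\left(-5\right) 4 + 2 \left(-4\right)\right) - 122\right) - 141\right) + 408\right) = 157 \left(\left(\left(\left(-20 - 8\right) - 122\right) - 141\right) + 408\right) = 157 \left(\left(\left(-28 - 122\right) - 141\right) + 408\right) = 157 \left(\left(-150 - 141\right) + 408\right) = 157 \left(-291 + 408\right) = 157 \cdot 117 = 18369$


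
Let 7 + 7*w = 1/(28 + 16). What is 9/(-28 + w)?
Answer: -924/2977 ≈ -0.31038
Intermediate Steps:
w = -307/308 (w = -1 + 1/(7*(28 + 16)) = -1 + (⅐)/44 = -1 + (⅐)*(1/44) = -1 + 1/308 = -307/308 ≈ -0.99675)
9/(-28 + w) = 9/(-28 - 307/308) = 9/(-8931/308) = 9*(-308/8931) = -924/2977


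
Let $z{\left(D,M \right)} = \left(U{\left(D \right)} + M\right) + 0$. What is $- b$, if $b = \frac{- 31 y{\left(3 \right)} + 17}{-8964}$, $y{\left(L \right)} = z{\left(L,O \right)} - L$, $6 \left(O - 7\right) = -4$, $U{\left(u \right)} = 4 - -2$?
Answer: $- \frac{817}{26892} \approx -0.030381$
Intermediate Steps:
$U{\left(u \right)} = 6$ ($U{\left(u \right)} = 4 + 2 = 6$)
$O = \frac{19}{3}$ ($O = 7 + \frac{1}{6} \left(-4\right) = 7 - \frac{2}{3} = \frac{19}{3} \approx 6.3333$)
$z{\left(D,M \right)} = 6 + M$ ($z{\left(D,M \right)} = \left(6 + M\right) + 0 = 6 + M$)
$y{\left(L \right)} = \frac{37}{3} - L$ ($y{\left(L \right)} = \left(6 + \frac{19}{3}\right) - L = \frac{37}{3} - L$)
$b = \frac{817}{26892}$ ($b = \frac{- 31 \left(\frac{37}{3} - 3\right) + 17}{-8964} = \left(- 31 \left(\frac{37}{3} - 3\right) + 17\right) \left(- \frac{1}{8964}\right) = \left(\left(-31\right) \frac{28}{3} + 17\right) \left(- \frac{1}{8964}\right) = \left(- \frac{868}{3} + 17\right) \left(- \frac{1}{8964}\right) = \left(- \frac{817}{3}\right) \left(- \frac{1}{8964}\right) = \frac{817}{26892} \approx 0.030381$)
$- b = \left(-1\right) \frac{817}{26892} = - \frac{817}{26892}$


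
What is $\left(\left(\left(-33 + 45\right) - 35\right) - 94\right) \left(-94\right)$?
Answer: $10998$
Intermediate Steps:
$\left(\left(\left(-33 + 45\right) - 35\right) - 94\right) \left(-94\right) = \left(\left(12 - 35\right) - 94\right) \left(-94\right) = \left(-23 - 94\right) \left(-94\right) = \left(-117\right) \left(-94\right) = 10998$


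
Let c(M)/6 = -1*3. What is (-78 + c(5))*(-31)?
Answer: 2976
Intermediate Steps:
c(M) = -18 (c(M) = 6*(-1*3) = 6*(-3) = -18)
(-78 + c(5))*(-31) = (-78 - 18)*(-31) = -96*(-31) = 2976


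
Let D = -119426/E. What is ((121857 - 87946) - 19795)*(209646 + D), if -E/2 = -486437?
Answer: 1439542785590324/486437 ≈ 2.9594e+9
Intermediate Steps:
E = 972874 (E = -2*(-486437) = 972874)
D = -59713/486437 (D = -119426/972874 = -119426*1/972874 = -59713/486437 ≈ -0.12276)
((121857 - 87946) - 19795)*(209646 + D) = ((121857 - 87946) - 19795)*(209646 - 59713/486437) = (33911 - 19795)*(101979511589/486437) = 14116*(101979511589/486437) = 1439542785590324/486437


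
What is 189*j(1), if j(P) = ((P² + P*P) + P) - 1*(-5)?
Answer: 1512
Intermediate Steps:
j(P) = 5 + P + 2*P² (j(P) = ((P² + P²) + P) + 5 = (2*P² + P) + 5 = (P + 2*P²) + 5 = 5 + P + 2*P²)
189*j(1) = 189*(5 + 1 + 2*1²) = 189*(5 + 1 + 2*1) = 189*(5 + 1 + 2) = 189*8 = 1512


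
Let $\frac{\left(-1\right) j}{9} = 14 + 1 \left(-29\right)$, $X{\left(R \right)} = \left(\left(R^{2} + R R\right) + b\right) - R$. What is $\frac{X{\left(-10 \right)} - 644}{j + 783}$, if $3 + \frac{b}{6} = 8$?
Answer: $- \frac{202}{459} \approx -0.44009$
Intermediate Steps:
$b = 30$ ($b = -18 + 6 \cdot 8 = -18 + 48 = 30$)
$X{\left(R \right)} = 30 - R + 2 R^{2}$ ($X{\left(R \right)} = \left(\left(R^{2} + R R\right) + 30\right) - R = \left(\left(R^{2} + R^{2}\right) + 30\right) - R = \left(2 R^{2} + 30\right) - R = \left(30 + 2 R^{2}\right) - R = 30 - R + 2 R^{2}$)
$j = 135$ ($j = - 9 \left(14 + 1 \left(-29\right)\right) = - 9 \left(14 - 29\right) = \left(-9\right) \left(-15\right) = 135$)
$\frac{X{\left(-10 \right)} - 644}{j + 783} = \frac{\left(30 - -10 + 2 \left(-10\right)^{2}\right) - 644}{135 + 783} = \frac{\left(30 + 10 + 2 \cdot 100\right) - 644}{918} = \left(\left(30 + 10 + 200\right) - 644\right) \frac{1}{918} = \left(240 - 644\right) \frac{1}{918} = \left(-404\right) \frac{1}{918} = - \frac{202}{459}$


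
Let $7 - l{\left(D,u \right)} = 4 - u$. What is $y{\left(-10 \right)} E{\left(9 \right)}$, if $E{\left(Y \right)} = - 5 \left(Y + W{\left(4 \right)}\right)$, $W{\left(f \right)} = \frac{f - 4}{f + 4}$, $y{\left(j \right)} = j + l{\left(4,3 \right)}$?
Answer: $180$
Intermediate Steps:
$l{\left(D,u \right)} = 3 + u$ ($l{\left(D,u \right)} = 7 - \left(4 - u\right) = 7 + \left(-4 + u\right) = 3 + u$)
$y{\left(j \right)} = 6 + j$ ($y{\left(j \right)} = j + \left(3 + 3\right) = j + 6 = 6 + j$)
$W{\left(f \right)} = \frac{-4 + f}{4 + f}$
$E{\left(Y \right)} = - 5 Y$ ($E{\left(Y \right)} = - 5 \left(Y + \frac{-4 + 4}{4 + 4}\right) = - 5 \left(Y + \frac{1}{8} \cdot 0\right) = - 5 \left(Y + 0\right) = - 5 Y$)
$y{\left(-10 \right)} E{\left(9 \right)} = \left(6 - 10\right) \left(\left(-5\right) 9\right) = \left(-4\right) \left(-45\right) = 180$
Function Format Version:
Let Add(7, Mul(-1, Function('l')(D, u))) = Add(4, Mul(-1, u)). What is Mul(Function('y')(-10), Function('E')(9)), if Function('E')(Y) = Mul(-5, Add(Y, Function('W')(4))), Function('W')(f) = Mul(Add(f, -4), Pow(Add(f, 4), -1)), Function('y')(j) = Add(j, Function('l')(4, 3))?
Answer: 180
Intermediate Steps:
Function('l')(D, u) = Add(3, u) (Function('l')(D, u) = Add(7, Mul(-1, Add(4, Mul(-1, u)))) = Add(7, Add(-4, u)) = Add(3, u))
Function('y')(j) = Add(6, j) (Function('y')(j) = Add(j, Add(3, 3)) = Add(j, 6) = Add(6, j))
Function('W')(f) = Mul(Pow(Add(4, f), -1), Add(-4, f)) (Function('W')(f) = Mul(Add(-4, f), Pow(Add(4, f), -1)) = Mul(Pow(Add(4, f), -1), Add(-4, f)))
Function('E')(Y) = Mul(-5, Y) (Function('E')(Y) = Mul(-5, Add(Y, Mul(Pow(Add(4, 4), -1), Add(-4, 4)))) = Mul(-5, Add(Y, Mul(Pow(8, -1), 0))) = Mul(-5, Add(Y, Mul(Rational(1, 8), 0))) = Mul(-5, Add(Y, 0)) = Mul(-5, Y))
Mul(Function('y')(-10), Function('E')(9)) = Mul(Add(6, -10), Mul(-5, 9)) = Mul(-4, -45) = 180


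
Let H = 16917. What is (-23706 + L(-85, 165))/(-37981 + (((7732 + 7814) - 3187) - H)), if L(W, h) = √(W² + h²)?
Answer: 23706/42539 - 5*√1378/42539 ≈ 0.55291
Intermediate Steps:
(-23706 + L(-85, 165))/(-37981 + (((7732 + 7814) - 3187) - H)) = (-23706 + √((-85)² + 165²))/(-37981 + (((7732 + 7814) - 3187) - 1*16917)) = (-23706 + √(7225 + 27225))/(-37981 + ((15546 - 3187) - 16917)) = (-23706 + √34450)/(-37981 + (12359 - 16917)) = (-23706 + 5*√1378)/(-37981 - 4558) = (-23706 + 5*√1378)/(-42539) = (-23706 + 5*√1378)*(-1/42539) = 23706/42539 - 5*√1378/42539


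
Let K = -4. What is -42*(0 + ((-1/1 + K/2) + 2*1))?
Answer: 42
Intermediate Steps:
-42*(0 + ((-1/1 + K/2) + 2*1)) = -42*(0 + ((-1/1 - 4/2) + 2*1)) = -42*(0 + ((-1*1 - 4*½) + 2)) = -42*(0 + ((-1 - 2) + 2)) = -42*(0 + (-3 + 2)) = -42*(0 - 1) = -42*(-1) = 42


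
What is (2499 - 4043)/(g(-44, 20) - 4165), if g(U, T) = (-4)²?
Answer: 1544/4149 ≈ 0.37214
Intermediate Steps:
g(U, T) = 16
(2499 - 4043)/(g(-44, 20) - 4165) = (2499 - 4043)/(16 - 4165) = -1544/(-4149) = -1544*(-1/4149) = 1544/4149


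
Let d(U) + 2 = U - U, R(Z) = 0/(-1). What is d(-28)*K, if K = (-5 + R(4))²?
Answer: -50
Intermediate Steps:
R(Z) = 0 (R(Z) = 0*(-1) = 0)
d(U) = -2 (d(U) = -2 + (U - U) = -2 + 0 = -2)
K = 25 (K = (-5 + 0)² = (-5)² = 25)
d(-28)*K = -2*25 = -50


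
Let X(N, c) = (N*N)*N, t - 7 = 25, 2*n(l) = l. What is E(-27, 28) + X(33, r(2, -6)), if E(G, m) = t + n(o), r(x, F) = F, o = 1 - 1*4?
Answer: 71935/2 ≈ 35968.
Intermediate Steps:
o = -3 (o = 1 - 4 = -3)
n(l) = l/2
t = 32 (t = 7 + 25 = 32)
X(N, c) = N³ (X(N, c) = N²*N = N³)
E(G, m) = 61/2 (E(G, m) = 32 + (½)*(-3) = 32 - 3/2 = 61/2)
E(-27, 28) + X(33, r(2, -6)) = 61/2 + 33³ = 61/2 + 35937 = 71935/2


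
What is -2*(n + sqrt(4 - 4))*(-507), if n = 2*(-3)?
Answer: -6084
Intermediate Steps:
n = -6
-2*(n + sqrt(4 - 4))*(-507) = -2*(-6 + sqrt(4 - 4))*(-507) = -2*(-6 + sqrt(0))*(-507) = -2*(-6 + 0)*(-507) = -2*(-6)*(-507) = 12*(-507) = -6084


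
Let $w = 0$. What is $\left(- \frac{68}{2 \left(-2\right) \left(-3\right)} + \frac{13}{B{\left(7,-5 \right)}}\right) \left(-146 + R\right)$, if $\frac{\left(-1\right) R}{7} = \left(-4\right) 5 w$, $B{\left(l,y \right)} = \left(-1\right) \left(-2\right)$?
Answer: $- \frac{365}{3} \approx -121.67$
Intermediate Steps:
$B{\left(l,y \right)} = 2$
$R = 0$ ($R = - 7 \left(-4\right) 5 \cdot 0 = - 7 \left(\left(-20\right) 0\right) = \left(-7\right) 0 = 0$)
$\left(- \frac{68}{2 \left(-2\right) \left(-3\right)} + \frac{13}{B{\left(7,-5 \right)}}\right) \left(-146 + R\right) = \left(- \frac{68}{2 \left(-2\right) \left(-3\right)} + \frac{13}{2}\right) \left(-146 + 0\right) = \left(- \frac{68}{\left(-4\right) \left(-3\right)} + 13 \cdot \frac{1}{2}\right) \left(-146\right) = \left(- \frac{68}{12} + \frac{13}{2}\right) \left(-146\right) = \left(\left(-68\right) \frac{1}{12} + \frac{13}{2}\right) \left(-146\right) = \left(- \frac{17}{3} + \frac{13}{2}\right) \left(-146\right) = \frac{5}{6} \left(-146\right) = - \frac{365}{3}$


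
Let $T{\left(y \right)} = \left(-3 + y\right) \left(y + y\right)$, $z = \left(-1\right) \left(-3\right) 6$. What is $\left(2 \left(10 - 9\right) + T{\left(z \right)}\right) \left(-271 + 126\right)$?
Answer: $-78590$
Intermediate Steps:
$z = 18$ ($z = 3 \cdot 6 = 18$)
$T{\left(y \right)} = 2 y \left(-3 + y\right)$ ($T{\left(y \right)} = \left(-3 + y\right) 2 y = 2 y \left(-3 + y\right)$)
$\left(2 \left(10 - 9\right) + T{\left(z \right)}\right) \left(-271 + 126\right) = \left(2 \left(10 - 9\right) + 2 \cdot 18 \left(-3 + 18\right)\right) \left(-271 + 126\right) = \left(2 \cdot 1 + 2 \cdot 18 \cdot 15\right) \left(-145\right) = \left(2 + 540\right) \left(-145\right) = 542 \left(-145\right) = -78590$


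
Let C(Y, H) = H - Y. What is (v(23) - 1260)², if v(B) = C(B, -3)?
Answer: 1653796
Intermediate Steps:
v(B) = -3 - B
(v(23) - 1260)² = ((-3 - 1*23) - 1260)² = ((-3 - 23) - 1260)² = (-26 - 1260)² = (-1286)² = 1653796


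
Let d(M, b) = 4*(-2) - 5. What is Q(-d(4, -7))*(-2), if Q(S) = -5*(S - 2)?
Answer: 110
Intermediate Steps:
d(M, b) = -13 (d(M, b) = -8 - 5 = -13)
Q(S) = 10 - 5*S (Q(S) = -5*(-2 + S) = 10 - 5*S)
Q(-d(4, -7))*(-2) = (10 - (-5)*(-13))*(-2) = (10 - 5*13)*(-2) = (10 - 65)*(-2) = -55*(-2) = 110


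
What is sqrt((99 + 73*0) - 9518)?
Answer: I*sqrt(9419) ≈ 97.052*I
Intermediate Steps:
sqrt((99 + 73*0) - 9518) = sqrt((99 + 0) - 9518) = sqrt(99 - 9518) = sqrt(-9419) = I*sqrt(9419)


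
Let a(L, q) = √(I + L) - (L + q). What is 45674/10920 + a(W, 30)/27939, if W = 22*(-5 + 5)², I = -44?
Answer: 212626381/50848980 + 2*I*√11/27939 ≈ 4.1815 + 0.00023742*I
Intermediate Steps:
W = 0 (W = 22*0² = 22*0 = 0)
a(L, q) = √(-44 + L) - L - q (a(L, q) = √(-44 + L) - (L + q) = √(-44 + L) + (-L - q) = √(-44 + L) - L - q)
45674/10920 + a(W, 30)/27939 = 45674/10920 + (√(-44 + 0) - 1*0 - 1*30)/27939 = 45674*(1/10920) + (√(-44) + 0 - 30)*(1/27939) = 22837/5460 + (2*I*√11 + 0 - 30)*(1/27939) = 22837/5460 + (-30 + 2*I*√11)*(1/27939) = 22837/5460 + (-10/9313 + 2*I*√11/27939) = 212626381/50848980 + 2*I*√11/27939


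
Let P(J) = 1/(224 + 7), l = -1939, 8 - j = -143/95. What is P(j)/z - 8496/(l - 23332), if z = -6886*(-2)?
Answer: 27028621943/80395440972 ≈ 0.33620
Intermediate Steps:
j = 903/95 (j = 8 - (-143)/95 = 8 - 1*(-143/95) = 8 + 143/95 = 903/95 ≈ 9.5053)
z = 13772
P(J) = 1/231
P(j)/z - 8496/(l - 23332) = (1/231)/13772 - 8496/(-1939 - 23332) = (1/231)*(1/13772) - 8496/(-25271) = 1/3181332 - 8496*(-1/25271) = 1/3181332 + 8496/25271 = 27028621943/80395440972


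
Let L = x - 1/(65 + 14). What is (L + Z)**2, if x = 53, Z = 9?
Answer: 23980609/6241 ≈ 3842.4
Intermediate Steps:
L = 4186/79 (L = 53 - 1/(65 + 14) = 53 - 1/79 = 4186/79 ≈ 52.987)
(L + Z)**2 = (4186/79 + 9)**2 = (4897/79)**2 = 23980609/6241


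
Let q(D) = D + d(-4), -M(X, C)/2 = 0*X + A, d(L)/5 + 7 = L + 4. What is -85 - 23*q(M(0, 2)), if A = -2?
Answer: 628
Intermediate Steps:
d(L) = -15 + 5*L (d(L) = -35 + 5*(L + 4) = -35 + 5*(4 + L) = -35 + (20 + 5*L) = -15 + 5*L)
M(X, C) = 4 (M(X, C) = -2*(0*X - 2) = -2*(0 - 2) = -2*(-2) = 4)
q(D) = -35 + D (q(D) = D + (-15 + 5*(-4)) = D + (-15 - 20) = D - 35 = -35 + D)
-85 - 23*q(M(0, 2)) = -85 - 23*(-35 + 4) = -85 - 23*(-31) = -85 + 713 = 628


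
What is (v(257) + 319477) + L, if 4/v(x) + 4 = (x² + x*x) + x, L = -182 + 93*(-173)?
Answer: 40129617310/132351 ≈ 3.0321e+5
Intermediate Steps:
L = -16271 (L = -182 - 16089 = -16271)
v(x) = 4/(-4 + x + 2*x²) (v(x) = 4/(-4 + ((x² + x*x) + x)) = 4/(-4 + ((x² + x²) + x)) = 4/(-4 + (2*x² + x)) = 4/(-4 + (x + 2*x²)) = 4/(-4 + x + 2*x²))
(v(257) + 319477) + L = (4/(-4 + 257 + 2*257²) + 319477) - 16271 = (4/(-4 + 257 + 2*66049) + 319477) - 16271 = (4/(-4 + 257 + 132098) + 319477) - 16271 = (4/132351 + 319477) - 16271 = 42283100431/132351 - 16271 = 40129617310/132351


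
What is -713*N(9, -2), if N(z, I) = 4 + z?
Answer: -9269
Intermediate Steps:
-713*N(9, -2) = -713*(4 + 9) = -713*13 = -9269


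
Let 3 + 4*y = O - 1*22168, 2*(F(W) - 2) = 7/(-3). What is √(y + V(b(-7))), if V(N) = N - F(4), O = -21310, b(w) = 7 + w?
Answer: I*√391359/6 ≈ 104.26*I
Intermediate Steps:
F(W) = ⅚ (F(W) = 2 + (7/(-3))/2 = 2 + (7*(-⅓))/2 = 2 + (½)*(-7/3) = 2 - 7/6 = ⅚)
y = -43481/4 (y = -¾ + (-21310 - 1*22168)/4 = -¾ + (-21310 - 22168)/4 = -¾ + (¼)*(-43478) = -¾ - 21739/2 = -43481/4 ≈ -10870.)
V(N) = -⅚ + N (V(N) = N - 1*⅚ = N - ⅚ = -⅚ + N)
√(y + V(b(-7))) = √(-43481/4 + (-⅚ + (7 - 7))) = √(-43481/4 + (-⅚ + 0)) = √(-43481/4 - ⅚) = √(-130453/12) = I*√391359/6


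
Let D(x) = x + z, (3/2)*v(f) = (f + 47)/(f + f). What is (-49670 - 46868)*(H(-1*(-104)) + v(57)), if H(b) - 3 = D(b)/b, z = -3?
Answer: -302383007/684 ≈ -4.4208e+5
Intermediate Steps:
v(f) = (47 + f)/(3*f) (v(f) = 2*((f + 47)/(f + f))/3 = 2*((47 + f)/((2*f)))/3 = 2*((47 + f)*(1/(2*f)))/3 = 2*((47 + f)/(2*f))/3 = (47 + f)/(3*f))
D(x) = -3 + x (D(x) = x - 3 = -3 + x)
H(b) = 3 + (-3 + b)/b
(-49670 - 46868)*(H(-1*(-104)) + v(57)) = (-49670 - 46868)*((4 - 3/((-1*(-104)))) + (⅓)*(47 + 57)/57) = -96538*((4 - 3/104) + (⅓)*(1/57)*104) = -96538*((4 - 3*1/104) + 104/171) = -96538*((4 - 3/104) + 104/171) = -96538*(413/104 + 104/171) = -96538*81439/17784 = -302383007/684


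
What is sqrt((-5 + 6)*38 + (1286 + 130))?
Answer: sqrt(1454) ≈ 38.131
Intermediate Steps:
sqrt((-5 + 6)*38 + (1286 + 130)) = sqrt(1*38 + 1416) = sqrt(38 + 1416) = sqrt(1454)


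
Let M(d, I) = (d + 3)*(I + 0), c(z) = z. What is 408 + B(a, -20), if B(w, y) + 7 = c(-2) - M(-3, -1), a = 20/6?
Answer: 399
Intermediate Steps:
M(d, I) = I*(3 + d) (M(d, I) = (3 + d)*I = I*(3 + d))
a = 10/3 (a = 20*(1/6) = 10/3 ≈ 3.3333)
B(w, y) = -9 (B(w, y) = -7 + (-2 - (-1)*(3 - 3)) = -7 + (-2 - (-1)*0) = -7 + (-2 - 1*0) = -7 + (-2 + 0) = -7 - 2 = -9)
408 + B(a, -20) = 408 - 9 = 399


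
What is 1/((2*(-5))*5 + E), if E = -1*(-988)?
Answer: 1/938 ≈ 0.0010661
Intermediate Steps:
E = 988
1/((2*(-5))*5 + E) = 1/((2*(-5))*5 + 988) = 1/(-10*5 + 988) = 1/(-50 + 988) = 1/938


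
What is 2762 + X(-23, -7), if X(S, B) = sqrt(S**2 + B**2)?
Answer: 2762 + 17*sqrt(2) ≈ 2786.0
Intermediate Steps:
X(S, B) = sqrt(B**2 + S**2)
2762 + X(-23, -7) = 2762 + sqrt((-7)**2 + (-23)**2) = 2762 + sqrt(49 + 529) = 2762 + sqrt(578) = 2762 + 17*sqrt(2)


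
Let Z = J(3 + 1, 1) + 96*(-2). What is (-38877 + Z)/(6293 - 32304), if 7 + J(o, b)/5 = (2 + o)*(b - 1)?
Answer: 39104/26011 ≈ 1.5034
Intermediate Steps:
J(o, b) = -35 + 5*(-1 + b)*(2 + o) (J(o, b) = -35 + 5*((2 + o)*(b - 1)) = -35 + 5*((2 + o)*(-1 + b)) = -35 + 5*((-1 + b)*(2 + o)) = -35 + 5*(-1 + b)*(2 + o))
Z = -227 (Z = (-45 - 5*(3 + 1) + 10*1 + 5*1*(3 + 1)) + 96*(-2) = (-45 - 5*4 + 10 + 5*1*4) - 192 = (-45 - 20 + 10 + 20) - 192 = -35 - 192 = -227)
(-38877 + Z)/(6293 - 32304) = (-38877 - 227)/(6293 - 32304) = -39104/(-26011) = -39104*(-1/26011) = 39104/26011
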